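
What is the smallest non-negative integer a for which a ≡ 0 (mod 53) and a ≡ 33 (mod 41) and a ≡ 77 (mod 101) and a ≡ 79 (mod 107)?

The moduli are pairwise coprime; N = 53·41·101·107 = 23483611.
N/53 = 443087; 443087 ≡ 7 (mod 53); 7·38 ≡ 1, so inverse 38.
N/41 = 572771; 572771 ≡ 1 (mod 41), inverse 1.
N/101 = 232511; 232511 ≡ 9 (mod 101); 9·45 ≡ 1, so inverse 45.
N/107 = 219473; 219473 ≡ 16 (mod 107); 16·87 ≡ 1, so inverse 87.
a ≡ 0·443087·38 + 33·572771·1 + 77·232511·45 + 79·219473·87 = 2332989987.
2332989987 mod 23483611 = 8112498.

8112498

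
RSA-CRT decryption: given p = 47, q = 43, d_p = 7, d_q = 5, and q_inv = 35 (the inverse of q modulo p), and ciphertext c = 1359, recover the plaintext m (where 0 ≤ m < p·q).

1852

m₁ = c^(d_p) mod p: c ≡ 43 (mod 47), and 43^7 mod 47 = 19.
m₂ = c^(d_q) mod q: c ≡ 26 (mod 43), and 26^5 mod 43 = 3.
h = q_inv·(m₁ − m₂) mod p = 35·(19 − 3) mod 47 = 43.
m = m₂ + h·q = 3 + 43·43 = 1852.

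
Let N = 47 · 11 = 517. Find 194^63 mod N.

354

Mod 47: 194 ≡ 6; by Fermat, exponent reduces to 63 mod 46 = 17; 6^17 ≡ 25 (mod 47).
Mod 11: 194 ≡ 7; by Fermat, exponent reduces to 63 mod 10 = 3; 7^3 ≡ 2 (mod 11).
Combine by CRT: x ≡ 25 (mod 47), x ≡ 2 (mod 11) ⇒ x ≡ 354 (mod 517).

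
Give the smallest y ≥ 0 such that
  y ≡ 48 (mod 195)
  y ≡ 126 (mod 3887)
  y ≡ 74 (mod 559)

2180733

gcd(195, 3887) = 13 and 13 | (126 − 48), so the pair is consistent; merging gives y ≡ 23448 (mod 58305), where 58305 = lcm(195, 3887).
gcd(58305, 559) = 13 and 13 | (74 − 23448), so the pair is consistent; merging gives y ≡ 2180733 (mod 2507115), where 2507115 = lcm(58305, 559).
The solution is unique modulo lcm(195, 3887, 559) = 2507115.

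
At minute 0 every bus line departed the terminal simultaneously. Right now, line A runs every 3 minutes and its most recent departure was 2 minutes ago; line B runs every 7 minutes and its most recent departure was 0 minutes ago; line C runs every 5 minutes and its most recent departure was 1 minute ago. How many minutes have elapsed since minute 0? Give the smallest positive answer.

Combine the congruences pairwise.
From t ≡ 2 (mod 3) write t = 2 + 3s. Substituting into t ≡ 0 (mod 7) gives 3s ≡ 5 (mod 7), and since 3⁻¹ ≡ 5 (mod 7), s ≡ 4. Hence t ≡ 2 + 3·4 = 14 (mod 21).
From t ≡ 14 (mod 21) write t = 14 + 21s. Substituting into t ≡ 1 (mod 5) gives 21s ≡ 2 (mod 5), and since 1⁻¹ ≡ 1 (mod 5), s ≡ 2. Hence t ≡ 14 + 21·2 = 56 (mod 105).

56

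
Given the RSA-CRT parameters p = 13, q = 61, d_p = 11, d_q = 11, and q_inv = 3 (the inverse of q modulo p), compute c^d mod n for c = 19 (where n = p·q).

m₁ = c^(d_p) mod p: c ≡ 6 (mod 13), and 6^11 mod 13 = 11.
m₂ = c^(d_q) mod q: c ≡ 19 (mod 61), and 19^11 mod 61 = 39.
h = q_inv·(m₁ − m₂) mod p = 3·(11 − 39) mod 13 = 7.
m = m₂ + h·q = 39 + 7·61 = 466.

466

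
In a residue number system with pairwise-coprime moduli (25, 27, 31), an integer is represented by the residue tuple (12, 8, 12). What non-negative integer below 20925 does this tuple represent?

The moduli are pairwise coprime; N = 25·27·31 = 20925.
N/25 = 837; 837 ≡ 12 (mod 25); 12·23 ≡ 1, so inverse 23.
N/27 = 775; 775 ≡ 19 (mod 27); 19·10 ≡ 1, so inverse 10.
N/31 = 675; 675 ≡ 24 (mod 31); 24·22 ≡ 1, so inverse 22.
x ≡ 12·837·23 + 8·775·10 + 12·675·22 = 471212.
471212 mod 20925 = 10862.

10862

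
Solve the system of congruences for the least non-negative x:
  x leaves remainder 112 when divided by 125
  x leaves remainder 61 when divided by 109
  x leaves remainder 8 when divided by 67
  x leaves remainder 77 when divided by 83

33284737

Combine the congruences pairwise.
From x ≡ 112 (mod 125) write x = 112 + 125t. Substituting into x ≡ 61 (mod 109) gives 125t ≡ 58 (mod 109), and since 16⁻¹ ≡ 75 (mod 109), t ≡ 99. Hence x ≡ 112 + 125·99 = 12487 (mod 13625).
From x ≡ 12487 (mod 13625) write x = 12487 + 13625t. Substituting into x ≡ 8 (mod 67) gives 13625t ≡ 50 (mod 67), and since 24⁻¹ ≡ 14 (mod 67), t ≡ 30. Hence x ≡ 12487 + 13625·30 = 421237 (mod 912875).
From x ≡ 421237 (mod 912875) write x = 421237 + 912875t. Substituting into x ≡ 77 (mod 83) gives 912875t ≡ 65 (mod 83), and since 41⁻¹ ≡ 81 (mod 83), t ≡ 36. Hence x ≡ 421237 + 912875·36 = 33284737 (mod 75768625).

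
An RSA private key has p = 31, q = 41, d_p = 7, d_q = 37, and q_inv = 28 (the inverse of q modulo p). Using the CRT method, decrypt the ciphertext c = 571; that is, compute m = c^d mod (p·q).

208

m₁ = c^(d_p) mod p: c ≡ 13 (mod 31), and 13^7 mod 31 = 22.
m₂ = c^(d_q) mod q: c ≡ 38 (mod 41), and 38^37 mod 41 = 3.
h = q_inv·(m₁ − m₂) mod p = 28·(22 − 3) mod 31 = 5.
m = m₂ + h·q = 3 + 5·41 = 208.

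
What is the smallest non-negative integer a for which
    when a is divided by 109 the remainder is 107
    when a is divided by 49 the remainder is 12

From a ≡ 107 (mod 109) write a = 107 + 109t. Substituting into a ≡ 12 (mod 49) gives 109t ≡ 3 (mod 49), and since 11⁻¹ ≡ 9 (mod 49), t ≡ 27. Hence a ≡ 107 + 109·27 = 3050 (mod 5341).

3050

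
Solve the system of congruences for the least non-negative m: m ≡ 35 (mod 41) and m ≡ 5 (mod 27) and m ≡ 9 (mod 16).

The moduli are pairwise coprime; N = 41·27·16 = 17712.
N/41 = 432; 432 ≡ 22 (mod 41); 22·28 ≡ 1, so inverse 28.
N/27 = 656; 656 ≡ 8 (mod 27); 8·17 ≡ 1, so inverse 17.
N/16 = 1107; 1107 ≡ 3 (mod 16); 3·11 ≡ 1, so inverse 11.
m ≡ 35·432·28 + 5·656·17 + 9·1107·11 = 588713.
588713 mod 17712 = 4217.

4217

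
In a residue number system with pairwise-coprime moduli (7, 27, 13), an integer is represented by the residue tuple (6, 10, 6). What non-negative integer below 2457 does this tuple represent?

From x ≡ 6 (mod 7) write x = 6 + 7t. Substituting into x ≡ 10 (mod 27) gives 7t ≡ 4 (mod 27), and since 7⁻¹ ≡ 4 (mod 27), t ≡ 16. Hence x ≡ 6 + 7·16 = 118 (mod 189).
From x ≡ 118 (mod 189) write x = 118 + 189t. Substituting into x ≡ 6 (mod 13) gives 189t ≡ 5 (mod 13), and since 7⁻¹ ≡ 2 (mod 13), t ≡ 10. Hence x ≡ 118 + 189·10 = 2008 (mod 2457).

2008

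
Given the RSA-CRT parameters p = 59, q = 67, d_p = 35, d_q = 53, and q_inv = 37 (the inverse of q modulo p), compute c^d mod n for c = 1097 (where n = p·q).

m₁ = c^(d_p) mod p: c ≡ 35 (mod 59), and 35^35 mod 59 = 29.
m₂ = c^(d_q) mod q: c ≡ 25 (mod 67), and 25^53 mod 67 = 64.
h = q_inv·(m₁ − m₂) mod p = 37·(29 − 64) mod 59 = 3.
m = m₂ + h·q = 64 + 3·67 = 265.

265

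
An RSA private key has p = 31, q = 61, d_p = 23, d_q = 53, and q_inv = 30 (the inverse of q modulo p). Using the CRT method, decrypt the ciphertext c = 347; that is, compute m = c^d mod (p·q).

m₁ = c^(d_p) mod p: c ≡ 6 (mod 31), and 6^23 mod 31 = 26.
m₂ = c^(d_q) mod q: c ≡ 42 (mod 61), and 42^53 mod 61 = 15.
h = q_inv·(m₁ − m₂) mod p = 30·(26 − 15) mod 31 = 20.
m = m₂ + h·q = 15 + 20·61 = 1235.

1235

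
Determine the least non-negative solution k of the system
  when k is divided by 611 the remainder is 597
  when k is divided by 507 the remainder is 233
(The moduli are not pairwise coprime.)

10373

Combine the congruences pairwise.
gcd(611, 507) = 13 and 13 | (233 − 597), so the pair is consistent; merging gives k ≡ 10373 (mod 23829), where 23829 = lcm(611, 507).
The solution is unique modulo lcm(611, 507) = 23829.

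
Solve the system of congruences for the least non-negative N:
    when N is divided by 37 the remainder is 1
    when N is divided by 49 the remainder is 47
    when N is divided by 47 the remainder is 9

Combine the congruences pairwise.
From N ≡ 1 (mod 37) write N = 1 + 37t. Substituting into N ≡ 47 (mod 49) gives 37t ≡ 46 (mod 49), and since 37⁻¹ ≡ 4 (mod 49), t ≡ 37. Hence N ≡ 1 + 37·37 = 1370 (mod 1813).
From N ≡ 1370 (mod 1813) write N = 1370 + 1813t. Substituting into N ≡ 9 (mod 47) gives 1813t ≡ 2 (mod 47), and since 27⁻¹ ≡ 7 (mod 47), t ≡ 14. Hence N ≡ 1370 + 1813·14 = 26752 (mod 85211).

26752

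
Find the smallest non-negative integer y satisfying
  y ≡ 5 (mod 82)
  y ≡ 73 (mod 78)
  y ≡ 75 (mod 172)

46171

gcd(82, 78) = 2 and 2 | (73 − 5), so the pair is consistent; merging gives y ≡ 1399 (mod 3198), where 3198 = lcm(82, 78).
gcd(3198, 172) = 2 and 2 | (75 − 1399), so the pair is consistent; merging gives y ≡ 46171 (mod 275028), where 275028 = lcm(3198, 172).
The solution is unique modulo lcm(82, 78, 172) = 275028.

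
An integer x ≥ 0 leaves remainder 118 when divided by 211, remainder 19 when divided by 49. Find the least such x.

From x ≡ 118 (mod 211) write x = 118 + 211t. Substituting into x ≡ 19 (mod 49) gives 211t ≡ 48 (mod 49), and since 15⁻¹ ≡ 36 (mod 49), t ≡ 13. Hence x ≡ 118 + 211·13 = 2861 (mod 10339).

2861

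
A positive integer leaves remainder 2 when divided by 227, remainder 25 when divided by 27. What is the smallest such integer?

From n ≡ 2 (mod 227) write n = 2 + 227t. Substituting into n ≡ 25 (mod 27) gives 227t ≡ 23 (mod 27), and since 11⁻¹ ≡ 5 (mod 27), t ≡ 7. Hence n ≡ 2 + 227·7 = 1591 (mod 6129).

1591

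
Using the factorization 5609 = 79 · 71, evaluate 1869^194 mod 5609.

4067

Mod 79: 1869 ≡ 52; by Fermat, exponent reduces to 194 mod 78 = 38; 52^38 ≡ 38 (mod 79).
Mod 71: 1869 ≡ 23; by Fermat, exponent reduces to 194 mod 70 = 54; 23^54 ≡ 20 (mod 71).
Combine by CRT: x ≡ 38 (mod 79), x ≡ 20 (mod 71) ⇒ x ≡ 4067 (mod 5609).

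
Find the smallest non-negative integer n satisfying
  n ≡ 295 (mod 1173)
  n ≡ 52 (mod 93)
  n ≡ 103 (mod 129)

Combine the congruences pairwise.
gcd(1173, 93) = 3 and 3 | (52 − 295), so the pair is consistent; merging gives n ≡ 35485 (mod 36363), where 36363 = lcm(1173, 93).
gcd(36363, 129) = 3 and 3 | (103 − 35485), so the pair is consistent; merging gives n ≡ 435478 (mod 1563609), where 1563609 = lcm(36363, 129).
The solution is unique modulo lcm(1173, 93, 129) = 1563609.

435478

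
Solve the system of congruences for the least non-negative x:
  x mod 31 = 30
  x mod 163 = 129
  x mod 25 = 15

The moduli are pairwise coprime; N = 31·163·25 = 126325.
N/31 = 4075; 4075 ≡ 14 (mod 31); 14·20 ≡ 1, so inverse 20.
N/163 = 775; 775 ≡ 123 (mod 163); 123·110 ≡ 1, so inverse 110.
N/25 = 5053; 5053 ≡ 3 (mod 25); 3·17 ≡ 1, so inverse 17.
x ≡ 30·4075·20 + 129·775·110 + 15·5053·17 = 14730765.
14730765 mod 126325 = 77065.

77065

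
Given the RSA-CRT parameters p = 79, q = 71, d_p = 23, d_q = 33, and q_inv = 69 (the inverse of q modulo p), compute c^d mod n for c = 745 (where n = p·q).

m₁ = c^(d_p) mod p: c ≡ 34 (mod 79), and 34^23 mod 79 = 68.
m₂ = c^(d_q) mod q: c ≡ 35 (mod 71), and 35^33 mod 71 = 67.
h = q_inv·(m₁ − m₂) mod p = 69·(68 − 67) mod 79 = 69.
m = m₂ + h·q = 67 + 69·71 = 4966.

4966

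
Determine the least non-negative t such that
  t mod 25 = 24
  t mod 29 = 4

From t ≡ 24 (mod 25) write t = 24 + 25s. Substituting into t ≡ 4 (mod 29) gives 25s ≡ 9 (mod 29), and since 25⁻¹ ≡ 7 (mod 29), s ≡ 5. Hence t ≡ 24 + 25·5 = 149 (mod 725).

149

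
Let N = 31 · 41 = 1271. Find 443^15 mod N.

993

Mod 31: 443 ≡ 9; 9^15 ≡ 1 (mod 31).
Mod 41: 443 ≡ 33; 33^15 ≡ 9 (mod 41).
Combine by CRT: x ≡ 1 (mod 31), x ≡ 9 (mod 41) ⇒ x ≡ 993 (mod 1271).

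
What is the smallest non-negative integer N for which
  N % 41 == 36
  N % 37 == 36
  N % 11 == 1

3070

The moduli are pairwise coprime; M = 41·37·11 = 16687.
M/41 = 407; 407 ≡ 38 (mod 41); 38·27 ≡ 1, so inverse 27.
M/37 = 451; 451 ≡ 7 (mod 37); 7·16 ≡ 1, so inverse 16.
M/11 = 1517; 1517 ≡ 10 (mod 11); 10·10 ≡ 1, so inverse 10.
N ≡ 36·407·27 + 36·451·16 + 1·1517·10 = 670550.
670550 mod 16687 = 3070.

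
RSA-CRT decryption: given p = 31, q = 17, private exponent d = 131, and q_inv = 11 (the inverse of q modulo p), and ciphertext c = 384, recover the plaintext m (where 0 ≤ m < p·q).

d_p = d mod (p−1) = 131 mod 30 = 11; d_q = d mod (q−1) = 3.
m₁ = c^(d_p) mod p: c ≡ 12 (mod 31), and 12^11 mod 31 = 21.
m₂ = c^(d_q) mod q: c ≡ 10 (mod 17), and 10^3 mod 17 = 14.
h = q_inv·(m₁ − m₂) mod p = 11·(21 − 14) mod 31 = 15.
m = m₂ + h·q = 14 + 15·17 = 269.

269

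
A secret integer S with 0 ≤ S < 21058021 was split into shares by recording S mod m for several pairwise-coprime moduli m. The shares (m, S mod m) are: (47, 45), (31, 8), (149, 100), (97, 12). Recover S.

18971078

From S ≡ 45 (mod 47) write S = 45 + 47t. Substituting into S ≡ 8 (mod 31) gives 47t ≡ 25 (mod 31), and since 16⁻¹ ≡ 2 (mod 31), t ≡ 19. Hence S ≡ 45 + 47·19 = 938 (mod 1457).
From S ≡ 938 (mod 1457) write S = 938 + 1457t. Substituting into S ≡ 100 (mod 149) gives 1457t ≡ 56 (mod 149), and since 116⁻¹ ≡ 9 (mod 149), t ≡ 57. Hence S ≡ 938 + 1457·57 = 83987 (mod 217093).
From S ≡ 83987 (mod 217093) write S = 83987 + 217093t. Substituting into S ≡ 12 (mod 97) gives 217093t ≡ 27 (mod 97), and since 7⁻¹ ≡ 14 (mod 97), t ≡ 87. Hence S ≡ 83987 + 217093·87 = 18971078 (mod 21058021).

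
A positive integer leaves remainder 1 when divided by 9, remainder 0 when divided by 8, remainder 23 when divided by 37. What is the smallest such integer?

The moduli are pairwise coprime; N = 9·8·37 = 2664.
N/9 = 296; 296 ≡ 8 (mod 9); 8·8 ≡ 1, so inverse 8.
N/8 = 333; 333 ≡ 5 (mod 8); 5·5 ≡ 1, so inverse 5.
N/37 = 72; 72 ≡ 35 (mod 37); 35·18 ≡ 1, so inverse 18.
t ≡ 1·296·8 + 0·333·5 + 23·72·18 = 32176.
32176 mod 2664 = 208.

208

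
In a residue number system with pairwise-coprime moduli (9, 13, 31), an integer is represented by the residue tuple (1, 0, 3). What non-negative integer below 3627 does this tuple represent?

2080

The moduli are pairwise coprime; N = 9·13·31 = 3627.
N/9 = 403; 403 ≡ 7 (mod 9); 7·4 ≡ 1, so inverse 4.
N/13 = 279; 279 ≡ 6 (mod 13); 6·11 ≡ 1, so inverse 11.
N/31 = 117; 117 ≡ 24 (mod 31); 24·22 ≡ 1, so inverse 22.
x ≡ 1·403·4 + 0·279·11 + 3·117·22 = 9334.
9334 mod 3627 = 2080.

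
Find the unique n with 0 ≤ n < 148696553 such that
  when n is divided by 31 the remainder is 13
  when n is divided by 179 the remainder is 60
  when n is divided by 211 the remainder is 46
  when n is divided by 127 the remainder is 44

From n ≡ 13 (mod 31) write n = 13 + 31t. Substituting into n ≡ 60 (mod 179) gives 31t ≡ 47 (mod 179), and since 31⁻¹ ≡ 52 (mod 179), t ≡ 117. Hence n ≡ 13 + 31·117 = 3640 (mod 5549).
From n ≡ 3640 (mod 5549) write n = 3640 + 5549t. Substituting into n ≡ 46 (mod 211) gives 5549t ≡ 204 (mod 211), and since 63⁻¹ ≡ 67 (mod 211), t ≡ 164. Hence n ≡ 3640 + 5549·164 = 913676 (mod 1170839).
From n ≡ 913676 (mod 1170839) write n = 913676 + 1170839t. Substituting into n ≡ 44 (mod 127) gives 1170839t ≡ 6 (mod 127), and since 26⁻¹ ≡ 44 (mod 127), t ≡ 10. Hence n ≡ 913676 + 1170839·10 = 12622066 (mod 148696553).

12622066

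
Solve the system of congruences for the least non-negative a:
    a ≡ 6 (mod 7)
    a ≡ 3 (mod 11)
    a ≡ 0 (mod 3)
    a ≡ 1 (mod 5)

531

The moduli are pairwise coprime; N = 7·11·3·5 = 1155.
N/7 = 165; 165 ≡ 4 (mod 7); 4·2 ≡ 1, so inverse 2.
N/11 = 105; 105 ≡ 6 (mod 11); 6·2 ≡ 1, so inverse 2.
N/3 = 385; 385 ≡ 1 (mod 3), inverse 1.
N/5 = 231; 231 ≡ 1 (mod 5), inverse 1.
a ≡ 6·165·2 + 3·105·2 + 0·385·1 + 1·231·1 = 2841.
2841 mod 1155 = 531.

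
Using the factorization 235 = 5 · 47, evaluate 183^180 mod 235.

131

Mod 5: 183 ≡ 3; since 4 | 180, by Fermat 3^180 ≡ 1 (mod 5).
Mod 47: 183 ≡ 42; by Fermat, exponent reduces to 180 mod 46 = 42; 42^42 ≡ 37 (mod 47).
Combine by CRT: x ≡ 1 (mod 5), x ≡ 37 (mod 47) ⇒ x ≡ 131 (mod 235).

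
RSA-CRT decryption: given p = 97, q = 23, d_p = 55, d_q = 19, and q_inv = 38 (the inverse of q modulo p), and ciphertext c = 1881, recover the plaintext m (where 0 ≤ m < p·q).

m₁ = c^(d_p) mod p: c ≡ 38 (mod 97), and 38^55 mod 97 = 41.
m₂ = c^(d_q) mod q: c ≡ 18 (mod 23), and 18^19 mod 23 = 16.
h = q_inv·(m₁ − m₂) mod p = 38·(41 − 16) mod 97 = 77.
m = m₂ + h·q = 16 + 77·23 = 1787.

1787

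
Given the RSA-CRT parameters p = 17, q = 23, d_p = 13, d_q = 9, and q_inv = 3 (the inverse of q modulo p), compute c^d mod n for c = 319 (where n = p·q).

m₁ = c^(d_p) mod p: c ≡ 13 (mod 17), and 13^13 mod 17 = 13.
m₂ = c^(d_q) mod q: c ≡ 20 (mod 23), and 20^9 mod 23 = 5.
h = q_inv·(m₁ − m₂) mod p = 3·(13 − 5) mod 17 = 7.
m = m₂ + h·q = 5 + 7·23 = 166.

166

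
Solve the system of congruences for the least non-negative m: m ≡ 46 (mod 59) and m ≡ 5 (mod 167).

From m ≡ 46 (mod 59) write m = 46 + 59t. Substituting into m ≡ 5 (mod 167) gives 59t ≡ 126 (mod 167), and since 59⁻¹ ≡ 17 (mod 167), t ≡ 138. Hence m ≡ 46 + 59·138 = 8188 (mod 9853).

8188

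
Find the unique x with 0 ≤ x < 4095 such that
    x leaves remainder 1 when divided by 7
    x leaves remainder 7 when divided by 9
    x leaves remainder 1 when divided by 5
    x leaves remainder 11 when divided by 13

1051

The moduli are pairwise coprime; N = 7·9·5·13 = 4095.
N/7 = 585; 585 ≡ 4 (mod 7); 4·2 ≡ 1, so inverse 2.
N/9 = 455; 455 ≡ 5 (mod 9); 5·2 ≡ 1, so inverse 2.
N/5 = 819; 819 ≡ 4 (mod 5); 4·4 ≡ 1, so inverse 4.
N/13 = 315; 315 ≡ 3 (mod 13); 3·9 ≡ 1, so inverse 9.
x ≡ 1·585·2 + 7·455·2 + 1·819·4 + 11·315·9 = 42001.
42001 mod 4095 = 1051.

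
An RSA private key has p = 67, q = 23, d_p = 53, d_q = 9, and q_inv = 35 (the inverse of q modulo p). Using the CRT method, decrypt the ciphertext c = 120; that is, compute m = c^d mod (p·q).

m₁ = c^(d_p) mod p: c ≡ 53 (mod 67), and 53^53 mod 67 = 27.
m₂ = c^(d_q) mod q: c ≡ 5 (mod 23), and 5^9 mod 23 = 11.
h = q_inv·(m₁ − m₂) mod p = 35·(27 − 11) mod 67 = 24.
m = m₂ + h·q = 11 + 24·23 = 563.

563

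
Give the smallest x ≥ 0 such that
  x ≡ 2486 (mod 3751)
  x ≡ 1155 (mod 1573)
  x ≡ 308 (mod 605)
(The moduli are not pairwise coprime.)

gcd(3751, 1573) = 121 and 121 | (1155 − 2486), so the pair is consistent; merging gives x ≡ 13739 (mod 48763), where 48763 = lcm(3751, 1573).
gcd(48763, 605) = 121 and 121 | (308 − 13739), so the pair is consistent; merging gives x ≡ 160028 (mod 243815), where 243815 = lcm(48763, 605).
The solution is unique modulo lcm(3751, 1573, 605) = 243815.

160028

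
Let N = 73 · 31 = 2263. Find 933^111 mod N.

1379

Mod 73: 933 ≡ 57; by Fermat, exponent reduces to 111 mod 72 = 39; 57^39 ≡ 65 (mod 73).
Mod 31: 933 ≡ 3; by Fermat, exponent reduces to 111 mod 30 = 21; 3^21 ≡ 15 (mod 31).
Combine by CRT: x ≡ 65 (mod 73), x ≡ 15 (mod 31) ⇒ x ≡ 1379 (mod 2263).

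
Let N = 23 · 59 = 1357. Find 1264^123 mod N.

Mod 23: 1264 ≡ 22; by Fermat, exponent reduces to 123 mod 22 = 13; 22^13 ≡ 22 (mod 23).
Mod 59: 1264 ≡ 25; by Fermat, exponent reduces to 123 mod 58 = 7; 25^7 ≡ 22 (mod 59).
Combine by CRT: x ≡ 22 (mod 23), x ≡ 22 (mod 59) ⇒ x ≡ 22 (mod 1357).

22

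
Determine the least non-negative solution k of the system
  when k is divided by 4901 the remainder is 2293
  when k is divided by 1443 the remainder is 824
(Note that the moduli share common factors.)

Combine the congruences pairwise.
gcd(4901, 1443) = 13 and 13 | (824 − 2293), so the pair is consistent; merging gives k ≡ 26798 (mod 544011), where 544011 = lcm(4901, 1443).
The solution is unique modulo lcm(4901, 1443) = 544011.

26798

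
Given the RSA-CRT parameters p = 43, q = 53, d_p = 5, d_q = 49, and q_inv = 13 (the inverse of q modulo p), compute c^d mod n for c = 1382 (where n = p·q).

m₁ = c^(d_p) mod p: c ≡ 6 (mod 43), and 6^5 mod 43 = 36.
m₂ = c^(d_q) mod q: c ≡ 4 (mod 53), and 4^49 mod 53 = 29.
h = q_inv·(m₁ − m₂) mod p = 13·(36 − 29) mod 43 = 5.
m = m₂ + h·q = 29 + 5·53 = 294.

294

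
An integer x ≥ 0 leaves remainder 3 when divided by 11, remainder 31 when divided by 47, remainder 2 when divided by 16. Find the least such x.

From x ≡ 3 (mod 11) write x = 3 + 11t. Substituting into x ≡ 31 (mod 47) gives 11t ≡ 28 (mod 47), and since 11⁻¹ ≡ 30 (mod 47), t ≡ 41. Hence x ≡ 3 + 11·41 = 454 (mod 517).
From x ≡ 454 (mod 517) write x = 454 + 517t. Substituting into x ≡ 2 (mod 16) gives 517t ≡ 12 (mod 16), and since 5⁻¹ ≡ 13 (mod 16), t ≡ 12. Hence x ≡ 454 + 517·12 = 6658 (mod 8272).

6658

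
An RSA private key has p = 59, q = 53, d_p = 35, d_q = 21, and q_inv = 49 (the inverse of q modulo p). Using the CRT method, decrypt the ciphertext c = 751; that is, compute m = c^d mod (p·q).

m₁ = c^(d_p) mod p: c ≡ 43 (mod 59), and 43^35 mod 59 = 24.
m₂ = c^(d_q) mod q: c ≡ 9 (mod 53), and 9^21 mod 53 = 38.
h = q_inv·(m₁ − m₂) mod p = 49·(24 − 38) mod 59 = 22.
m = m₂ + h·q = 38 + 22·53 = 1204.

1204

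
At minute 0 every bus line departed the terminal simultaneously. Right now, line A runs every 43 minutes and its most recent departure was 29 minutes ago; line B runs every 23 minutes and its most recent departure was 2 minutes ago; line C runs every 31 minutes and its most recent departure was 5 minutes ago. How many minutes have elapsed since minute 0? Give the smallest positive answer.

13273

The moduli are pairwise coprime; N = 43·23·31 = 30659.
N/43 = 713; 713 ≡ 25 (mod 43); 25·31 ≡ 1, so inverse 31.
N/23 = 1333; 1333 ≡ 22 (mod 23); 22·22 ≡ 1, so inverse 22.
N/31 = 989; 989 ≡ 28 (mod 31); 28·10 ≡ 1, so inverse 10.
t ≡ 29·713·31 + 2·1333·22 + 5·989·10 = 749089.
749089 mod 30659 = 13273.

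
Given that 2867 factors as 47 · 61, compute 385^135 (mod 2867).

1036

Mod 47: 385 ≡ 9; by Fermat, exponent reduces to 135 mod 46 = 43; 9^43 ≡ 2 (mod 47).
Mod 61: 385 ≡ 19; by Fermat, exponent reduces to 135 mod 60 = 15; 19^15 ≡ 60 (mod 61).
Combine by CRT: x ≡ 2 (mod 47), x ≡ 60 (mod 61) ⇒ x ≡ 1036 (mod 2867).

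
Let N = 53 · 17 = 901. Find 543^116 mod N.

Mod 53: 543 ≡ 13; by Fermat, exponent reduces to 116 mod 52 = 12; 13^12 ≡ 49 (mod 53).
Mod 17: 543 ≡ 16; by Fermat, exponent reduces to 116 mod 16 = 4; 16^4 ≡ 1 (mod 17).
Combine by CRT: x ≡ 49 (mod 53), x ≡ 1 (mod 17) ⇒ x ≡ 579 (mod 901).

579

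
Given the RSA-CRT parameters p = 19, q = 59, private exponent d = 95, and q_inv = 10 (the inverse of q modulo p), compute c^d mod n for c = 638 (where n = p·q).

d_p = d mod (p−1) = 95 mod 18 = 5; d_q = d mod (q−1) = 37.
m₁ = c^(d_p) mod p: c ≡ 11 (mod 19), and 11^5 mod 19 = 7.
m₂ = c^(d_q) mod q: c ≡ 48 (mod 59), and 48^37 mod 59 = 22.
h = q_inv·(m₁ − m₂) mod p = 10·(7 − 22) mod 19 = 2.
m = m₂ + h·q = 22 + 2·59 = 140.

140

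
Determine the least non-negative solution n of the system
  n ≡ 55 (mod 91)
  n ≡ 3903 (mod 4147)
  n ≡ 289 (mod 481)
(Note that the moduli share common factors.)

gcd(91, 4147) = 13 and 13 | (3903 − 55), so the pair is consistent; merging gives n ≡ 16344 (mod 29029), where 29029 = lcm(91, 4147).
gcd(29029, 481) = 13 and 13 | (289 − 16344), so the pair is consistent; merging gives n ≡ 480808 (mod 1074073), where 1074073 = lcm(29029, 481).
The solution is unique modulo lcm(91, 4147, 481) = 1074073.

480808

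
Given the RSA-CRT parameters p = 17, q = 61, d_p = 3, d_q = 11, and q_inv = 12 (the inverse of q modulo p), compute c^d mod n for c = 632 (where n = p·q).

m₁ = c^(d_p) mod p: c ≡ 3 (mod 17), and 3^3 mod 17 = 10.
m₂ = c^(d_q) mod q: c ≡ 22 (mod 61), and 22^11 mod 61 = 42.
h = q_inv·(m₁ − m₂) mod p = 12·(10 − 42) mod 17 = 7.
m = m₂ + h·q = 42 + 7·61 = 469.

469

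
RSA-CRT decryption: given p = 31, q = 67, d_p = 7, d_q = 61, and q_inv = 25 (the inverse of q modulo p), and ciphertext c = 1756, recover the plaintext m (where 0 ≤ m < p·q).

545

m₁ = c^(d_p) mod p: c ≡ 20 (mod 31), and 20^7 mod 31 = 18.
m₂ = c^(d_q) mod q: c ≡ 14 (mod 67), and 14^61 mod 67 = 9.
h = q_inv·(m₁ − m₂) mod p = 25·(18 − 9) mod 31 = 8.
m = m₂ + h·q = 9 + 8·67 = 545.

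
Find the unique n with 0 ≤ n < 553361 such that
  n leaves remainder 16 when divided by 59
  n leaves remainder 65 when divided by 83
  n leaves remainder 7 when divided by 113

The moduli are pairwise coprime; M = 59·83·113 = 553361.
M/59 = 9379; 9379 ≡ 57 (mod 59); 57·29 ≡ 1, so inverse 29.
M/83 = 6667; 6667 ≡ 27 (mod 83); 27·40 ≡ 1, so inverse 40.
M/113 = 4897; 4897 ≡ 38 (mod 113); 38·3 ≡ 1, so inverse 3.
n ≡ 16·9379·29 + 65·6667·40 + 7·4897·3 = 21788893.
21788893 mod 553361 = 207814.

207814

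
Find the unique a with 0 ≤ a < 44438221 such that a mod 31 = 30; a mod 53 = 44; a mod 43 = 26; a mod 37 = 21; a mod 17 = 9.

44017922

From a ≡ 30 (mod 31) write a = 30 + 31t. Substituting into a ≡ 44 (mod 53) gives 31t ≡ 14 (mod 53), and since 31⁻¹ ≡ 12 (mod 53), t ≡ 9. Hence a ≡ 30 + 31·9 = 309 (mod 1643).
From a ≡ 309 (mod 1643) write a = 309 + 1643t. Substituting into a ≡ 26 (mod 43) gives 1643t ≡ 18 (mod 43), and since 9⁻¹ ≡ 24 (mod 43), t ≡ 2. Hence a ≡ 309 + 1643·2 = 3595 (mod 70649).
From a ≡ 3595 (mod 70649) write a = 3595 + 70649t. Substituting into a ≡ 21 (mod 37) gives 70649t ≡ 15 (mod 37), and since 16⁻¹ ≡ 7 (mod 37), t ≡ 31. Hence a ≡ 3595 + 70649·31 = 2193714 (mod 2614013).
From a ≡ 2193714 (mod 2614013) write a = 2193714 + 2614013t. Substituting into a ≡ 9 (mod 17) gives 2614013t ≡ 9 (mod 17), and since 8⁻¹ ≡ 15 (mod 17), t ≡ 16. Hence a ≡ 2193714 + 2614013·16 = 44017922 (mod 44438221).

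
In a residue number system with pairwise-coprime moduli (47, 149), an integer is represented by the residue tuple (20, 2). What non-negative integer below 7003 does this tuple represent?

From x ≡ 20 (mod 47) write x = 20 + 47t. Substituting into x ≡ 2 (mod 149) gives 47t ≡ 131 (mod 149), and since 47⁻¹ ≡ 130 (mod 149), t ≡ 44. Hence x ≡ 20 + 47·44 = 2088 (mod 7003).

2088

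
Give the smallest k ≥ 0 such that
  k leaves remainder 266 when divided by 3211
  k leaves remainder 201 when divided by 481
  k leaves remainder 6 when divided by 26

gcd(3211, 481) = 13 and 13 | (201 − 266), so the pair is consistent; merging gives k ≡ 70908 (mod 118807), where 118807 = lcm(3211, 481).
gcd(118807, 26) = 13 and 13 | (6 − 70908), so the pair is consistent; merging gives k ≡ 70908 (mod 237614), where 237614 = lcm(118807, 26).
The solution is unique modulo lcm(3211, 481, 26) = 237614.

70908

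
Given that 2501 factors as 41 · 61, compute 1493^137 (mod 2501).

Mod 41: 1493 ≡ 17; by Fermat, exponent reduces to 137 mod 40 = 17; 17^17 ≡ 6 (mod 41).
Mod 61: 1493 ≡ 29; by Fermat, exponent reduces to 137 mod 60 = 17; 29^17 ≡ 21 (mod 61).
Combine by CRT: x ≡ 6 (mod 41), x ≡ 21 (mod 61) ⇒ x ≡ 1851 (mod 2501).

1851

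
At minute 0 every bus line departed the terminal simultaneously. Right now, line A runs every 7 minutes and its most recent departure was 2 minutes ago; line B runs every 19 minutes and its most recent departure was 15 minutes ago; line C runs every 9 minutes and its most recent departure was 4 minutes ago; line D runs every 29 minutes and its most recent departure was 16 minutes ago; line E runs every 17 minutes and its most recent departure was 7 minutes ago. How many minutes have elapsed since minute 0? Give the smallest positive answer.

22549

The moduli are pairwise coprime; N = 7·19·9·29·17 = 590121.
N/7 = 84303; 84303 ≡ 2 (mod 7); 2·4 ≡ 1, so inverse 4.
N/19 = 31059; 31059 ≡ 13 (mod 19); 13·3 ≡ 1, so inverse 3.
N/9 = 65569; 65569 ≡ 4 (mod 9); 4·7 ≡ 1, so inverse 7.
N/29 = 20349; 20349 ≡ 20 (mod 29); 20·16 ≡ 1, so inverse 16.
N/17 = 34713; 34713 ≡ 16 (mod 17); 16·16 ≡ 1, so inverse 16.
t ≡ 2·84303·4 + 15·31059·3 + 4·65569·7 + 16·20349·16 + 7·34713·16 = 13005211.
13005211 mod 590121 = 22549.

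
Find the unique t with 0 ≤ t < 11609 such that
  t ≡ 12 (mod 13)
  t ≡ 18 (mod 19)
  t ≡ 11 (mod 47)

246

The moduli are pairwise coprime; N = 13·19·47 = 11609.
N/13 = 893; 893 ≡ 9 (mod 13); 9·3 ≡ 1, so inverse 3.
N/19 = 611; 611 ≡ 3 (mod 19); 3·13 ≡ 1, so inverse 13.
N/47 = 247; 247 ≡ 12 (mod 47); 12·4 ≡ 1, so inverse 4.
t ≡ 12·893·3 + 18·611·13 + 11·247·4 = 185990.
185990 mod 11609 = 246.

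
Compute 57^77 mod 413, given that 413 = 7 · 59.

281

Mod 7: 57 ≡ 1; by Fermat, exponent reduces to 77 mod 6 = 5; 1^5 ≡ 1 (mod 7).
Mod 59: 57 ≡ 57; by Fermat, exponent reduces to 77 mod 58 = 19; 57^19 ≡ 45 (mod 59).
Combine by CRT: x ≡ 1 (mod 7), x ≡ 45 (mod 59) ⇒ x ≡ 281 (mod 413).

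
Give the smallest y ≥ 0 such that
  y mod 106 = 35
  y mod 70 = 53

gcd(106, 70) = 2 and 2 | (53 − 35), so the pair is consistent; merging gives y ≡ 1943 (mod 3710), where 3710 = lcm(106, 70).
The solution is unique modulo lcm(106, 70) = 3710.

1943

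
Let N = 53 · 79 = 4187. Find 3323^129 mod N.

Mod 53: 3323 ≡ 37; by Fermat, exponent reduces to 129 mod 52 = 25; 37^25 ≡ 43 (mod 53).
Mod 79: 3323 ≡ 5; by Fermat, exponent reduces to 129 mod 78 = 51; 5^51 ≡ 52 (mod 79).
Combine by CRT: x ≡ 43 (mod 53), x ≡ 52 (mod 79) ⇒ x ≡ 1474 (mod 4187).

1474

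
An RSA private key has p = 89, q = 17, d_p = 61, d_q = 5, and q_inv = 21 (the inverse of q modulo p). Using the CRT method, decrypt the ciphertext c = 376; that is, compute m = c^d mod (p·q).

m₁ = c^(d_p) mod p: c ≡ 20 (mod 89), and 20^61 mod 89 = 71.
m₂ = c^(d_q) mod q: c ≡ 2 (mod 17), and 2^5 mod 17 = 15.
h = q_inv·(m₁ − m₂) mod p = 21·(71 − 15) mod 89 = 19.
m = m₂ + h·q = 15 + 19·17 = 338.

338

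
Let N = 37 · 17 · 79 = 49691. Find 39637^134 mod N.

42169

Mod 37: 39637 ≡ 10; by Fermat, exponent reduces to 134 mod 36 = 26; 10^26 ≡ 26 (mod 37).
Mod 17: 39637 ≡ 10; by Fermat, exponent reduces to 134 mod 16 = 6; 10^6 ≡ 9 (mod 17).
Mod 79: 39637 ≡ 58; by Fermat, exponent reduces to 134 mod 78 = 56; 58^56 ≡ 62 (mod 79).
Combine by CRT: x ≡ 26 (mod 37), x ≡ 9 (mod 17), x ≡ 62 (mod 79) ⇒ x ≡ 42169 (mod 49691).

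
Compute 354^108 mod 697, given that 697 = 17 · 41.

310

Mod 17: 354 ≡ 14; by Fermat, exponent reduces to 108 mod 16 = 12; 14^12 ≡ 4 (mod 17).
Mod 41: 354 ≡ 26; by Fermat, exponent reduces to 108 mod 40 = 28; 26^28 ≡ 23 (mod 41).
Combine by CRT: x ≡ 4 (mod 17), x ≡ 23 (mod 41) ⇒ x ≡ 310 (mod 697).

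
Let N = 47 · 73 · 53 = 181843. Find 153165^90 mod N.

119839

Mod 47: 153165 ≡ 39; by Fermat, exponent reduces to 90 mod 46 = 44; 39^44 ≡ 36 (mod 47).
Mod 73: 153165 ≡ 11; by Fermat, exponent reduces to 90 mod 72 = 18; 11^18 ≡ 46 (mod 73).
Mod 53: 153165 ≡ 48; by Fermat, exponent reduces to 90 mod 52 = 38; 48^38 ≡ 6 (mod 53).
Combine by CRT: x ≡ 36 (mod 47), x ≡ 46 (mod 73), x ≡ 6 (mod 53) ⇒ x ≡ 119839 (mod 181843).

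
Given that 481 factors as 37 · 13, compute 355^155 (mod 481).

Mod 37: 355 ≡ 22; by Fermat, exponent reduces to 155 mod 36 = 11; 22^11 ≡ 18 (mod 37).
Mod 13: 355 ≡ 4; by Fermat, exponent reduces to 155 mod 12 = 11; 4^11 ≡ 10 (mod 13).
Combine by CRT: x ≡ 18 (mod 37), x ≡ 10 (mod 13) ⇒ x ≡ 166 (mod 481).

166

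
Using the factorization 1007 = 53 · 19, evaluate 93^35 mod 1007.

Mod 53: 93 ≡ 40; 40^35 ≡ 9 (mod 53).
Mod 19: 93 ≡ 17; by Fermat, exponent reduces to 35 mod 18 = 17; 17^17 ≡ 9 (mod 19).
Combine by CRT: x ≡ 9 (mod 53), x ≡ 9 (mod 19) ⇒ x ≡ 9 (mod 1007).

9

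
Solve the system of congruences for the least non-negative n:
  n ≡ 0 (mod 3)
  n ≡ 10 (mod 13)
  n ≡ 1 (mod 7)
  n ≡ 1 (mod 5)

From n ≡ 0 (mod 3) write n = 0 + 3t. Substituting into n ≡ 10 (mod 13) gives 3t ≡ 10 (mod 13), and since 3⁻¹ ≡ 9 (mod 13), t ≡ 12. Hence n ≡ 0 + 3·12 = 36 (mod 39).
From n ≡ 36 (mod 39) write n = 36 + 39t. Substituting into n ≡ 1 (mod 7) gives 39t ≡ 0 (mod 7), and since 4⁻¹ ≡ 2 (mod 7), t ≡ 0. Hence n ≡ 36 + 39·0 = 36 (mod 273).
From n ≡ 36 (mod 273) write n = 36 + 273t. Substituting into n ≡ 1 (mod 5) gives 273t ≡ 0 (mod 5), and since 3⁻¹ ≡ 2 (mod 5), t ≡ 0. Hence n ≡ 36 + 273·0 = 36 (mod 1365).

36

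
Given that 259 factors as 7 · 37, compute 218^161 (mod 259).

Mod 7: 218 ≡ 1; by Fermat, exponent reduces to 161 mod 6 = 5; 1^5 ≡ 1 (mod 7).
Mod 37: 218 ≡ 33; by Fermat, exponent reduces to 161 mod 36 = 17; 33^17 ≡ 9 (mod 37).
Combine by CRT: x ≡ 1 (mod 7), x ≡ 9 (mod 37) ⇒ x ≡ 120 (mod 259).

120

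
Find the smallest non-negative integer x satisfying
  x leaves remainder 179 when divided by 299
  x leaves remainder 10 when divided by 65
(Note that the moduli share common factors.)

1375

Combine the congruences pairwise.
gcd(299, 65) = 13 and 13 | (10 − 179), so the pair is consistent; merging gives x ≡ 1375 (mod 1495), where 1495 = lcm(299, 65).
The solution is unique modulo lcm(299, 65) = 1495.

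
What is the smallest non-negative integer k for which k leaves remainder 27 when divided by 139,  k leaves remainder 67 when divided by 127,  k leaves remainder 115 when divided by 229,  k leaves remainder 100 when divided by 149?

The moduli are pairwise coprime; N = 139·127·229·149 = 602338013.
N/139 = 4333367; 4333367 ≡ 42 (mod 139); 42·96 ≡ 1, so inverse 96.
N/127 = 4742819; 4742819 ≡ 4 (mod 127); 4·32 ≡ 1, so inverse 32.
N/229 = 2630297; 2630297 ≡ 3 (mod 229); 3·153 ≡ 1, so inverse 153.
N/149 = 4042537; 4042537 ≡ 18 (mod 149); 18·58 ≡ 1, so inverse 58.
k ≡ 27·4333367·96 + 67·4742819·32 + 115·2630297·153 + 100·4042537·58 = 91127481515.
91127481515 mod 602338013 = 174441552.

174441552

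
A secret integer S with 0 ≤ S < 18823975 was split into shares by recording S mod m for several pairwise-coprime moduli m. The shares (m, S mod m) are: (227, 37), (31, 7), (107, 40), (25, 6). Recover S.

The moduli are pairwise coprime; N = 227·31·107·25 = 18823975.
N/227 = 82925; 82925 ≡ 70 (mod 227); 70·120 ≡ 1, so inverse 120.
N/31 = 607225; 607225 ≡ 28 (mod 31); 28·10 ≡ 1, so inverse 10.
N/107 = 175925; 175925 ≡ 17 (mod 107); 17·63 ≡ 1, so inverse 63.
N/25 = 752959; 752959 ≡ 9 (mod 25); 9·14 ≡ 1, so inverse 14.
S ≡ 37·82925·120 + 7·607225·10 + 40·175925·63 + 6·752959·14 = 917272306.
917272306 mod 18823975 = 13721506.

13721506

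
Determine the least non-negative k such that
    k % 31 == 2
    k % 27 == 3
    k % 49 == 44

35373

The moduli are pairwise coprime; N = 31·27·49 = 41013.
N/31 = 1323; 1323 ≡ 21 (mod 31); 21·3 ≡ 1, so inverse 3.
N/27 = 1519; 1519 ≡ 7 (mod 27); 7·4 ≡ 1, so inverse 4.
N/49 = 837; 837 ≡ 4 (mod 49); 4·37 ≡ 1, so inverse 37.
k ≡ 2·1323·3 + 3·1519·4 + 44·837·37 = 1388802.
1388802 mod 41013 = 35373.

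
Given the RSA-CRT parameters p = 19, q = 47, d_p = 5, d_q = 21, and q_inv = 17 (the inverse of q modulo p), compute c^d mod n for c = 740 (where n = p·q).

360

m₁ = c^(d_p) mod p: c ≡ 18 (mod 19), and 18^5 mod 19 = 18.
m₂ = c^(d_q) mod q: c ≡ 35 (mod 47), and 35^21 mod 47 = 31.
h = q_inv·(m₁ − m₂) mod p = 17·(18 − 31) mod 19 = 7.
m = m₂ + h·q = 31 + 7·47 = 360.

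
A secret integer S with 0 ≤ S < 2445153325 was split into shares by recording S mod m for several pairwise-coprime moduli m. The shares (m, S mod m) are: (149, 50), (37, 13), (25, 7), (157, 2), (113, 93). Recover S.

2026793857

The moduli are pairwise coprime; N = 149·37·25·157·113 = 2445153325.
N/149 = 16410425; 16410425 ≡ 12 (mod 149); 12·87 ≡ 1, so inverse 87.
N/37 = 66085225; 66085225 ≡ 6 (mod 37); 6·31 ≡ 1, so inverse 31.
N/25 = 97806133; 97806133 ≡ 8 (mod 25); 8·22 ≡ 1, so inverse 22.
N/157 = 15574225; 15574225 ≡ 139 (mod 157); 139·61 ≡ 1, so inverse 61.
N/113 = 21638525; 21638525 ≡ 42 (mod 113); 42·35 ≡ 1, so inverse 35.
S ≡ 50·16410425·87 + 13·66085225·31 + 7·97806133·22 + 2·15574225·61 + 93·21638525·35 = 185413293232.
185413293232 mod 2445153325 = 2026793857.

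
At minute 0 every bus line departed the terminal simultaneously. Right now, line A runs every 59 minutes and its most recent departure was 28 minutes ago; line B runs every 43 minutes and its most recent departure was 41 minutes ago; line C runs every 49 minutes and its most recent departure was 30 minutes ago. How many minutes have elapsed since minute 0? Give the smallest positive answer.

From t ≡ 28 (mod 59) write t = 28 + 59s. Substituting into t ≡ 41 (mod 43) gives 59s ≡ 13 (mod 43), and since 16⁻¹ ≡ 35 (mod 43), s ≡ 25. Hence t ≡ 28 + 59·25 = 1503 (mod 2537).
From t ≡ 1503 (mod 2537) write t = 1503 + 2537s. Substituting into t ≡ 30 (mod 49) gives 2537s ≡ 46 (mod 49), and since 38⁻¹ ≡ 40 (mod 49), s ≡ 27. Hence t ≡ 1503 + 2537·27 = 70002 (mod 124313).

70002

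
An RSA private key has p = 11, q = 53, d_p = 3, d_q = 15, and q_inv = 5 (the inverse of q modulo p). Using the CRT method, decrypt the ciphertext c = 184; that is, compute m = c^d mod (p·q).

m₁ = c^(d_p) mod p: c ≡ 8 (mod 11), and 8^3 mod 11 = 6.
m₂ = c^(d_q) mod q: c ≡ 25 (mod 53), and 25^15 mod 53 = 11.
h = q_inv·(m₁ − m₂) mod p = 5·(6 − 11) mod 11 = 8.
m = m₂ + h·q = 11 + 8·53 = 435.

435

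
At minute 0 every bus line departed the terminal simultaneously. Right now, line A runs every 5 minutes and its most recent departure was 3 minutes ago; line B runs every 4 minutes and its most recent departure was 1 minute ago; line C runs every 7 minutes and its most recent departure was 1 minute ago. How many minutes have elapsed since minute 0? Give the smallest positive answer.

The moduli are pairwise coprime; N = 5·4·7 = 140.
N/5 = 28; 28 ≡ 3 (mod 5); 3·2 ≡ 1, so inverse 2.
N/4 = 35; 35 ≡ 3 (mod 4); 3·3 ≡ 1, so inverse 3.
N/7 = 20; 20 ≡ 6 (mod 7); 6·6 ≡ 1, so inverse 6.
t ≡ 3·28·2 + 1·35·3 + 1·20·6 = 393.
393 mod 140 = 113.

113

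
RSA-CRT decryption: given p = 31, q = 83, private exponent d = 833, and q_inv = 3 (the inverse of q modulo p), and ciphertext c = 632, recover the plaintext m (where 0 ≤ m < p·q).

d_p = d mod (p−1) = 833 mod 30 = 23; d_q = d mod (q−1) = 13.
m₁ = c^(d_p) mod p: c ≡ 12 (mod 31), and 12^23 mod 31 = 22.
m₂ = c^(d_q) mod q: c ≡ 51 (mod 83), and 51^13 mod 83 = 11.
h = q_inv·(m₁ − m₂) mod p = 3·(22 − 11) mod 31 = 2.
m = m₂ + h·q = 11 + 2·83 = 177.

177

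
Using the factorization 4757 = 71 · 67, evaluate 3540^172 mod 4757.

Mod 71: 3540 ≡ 61; by Fermat, exponent reduces to 172 mod 70 = 32; 61^32 ≡ 12 (mod 71).
Mod 67: 3540 ≡ 56; by Fermat, exponent reduces to 172 mod 66 = 40; 56^40 ≡ 47 (mod 67).
Combine by CRT: x ≡ 12 (mod 71), x ≡ 47 (mod 67) ⇒ x ≡ 4201 (mod 4757).

4201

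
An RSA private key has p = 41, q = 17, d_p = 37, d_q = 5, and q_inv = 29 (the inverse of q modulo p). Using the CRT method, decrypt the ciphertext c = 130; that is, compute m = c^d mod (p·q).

m₁ = c^(d_p) mod p: c ≡ 7 (mod 41), and 7^37 mod 41 = 11.
m₂ = c^(d_q) mod q: c ≡ 11 (mod 17), and 11^5 mod 17 = 10.
h = q_inv·(m₁ − m₂) mod p = 29·(11 − 10) mod 41 = 29.
m = m₂ + h·q = 10 + 29·17 = 503.

503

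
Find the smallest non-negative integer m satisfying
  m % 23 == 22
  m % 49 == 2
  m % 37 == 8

From m ≡ 22 (mod 23) write m = 22 + 23t. Substituting into m ≡ 2 (mod 49) gives 23t ≡ 29 (mod 49), and since 23⁻¹ ≡ 32 (mod 49), t ≡ 46. Hence m ≡ 22 + 23·46 = 1080 (mod 1127).
From m ≡ 1080 (mod 1127) write m = 1080 + 1127t. Substituting into m ≡ 8 (mod 37) gives 1127t ≡ 1 (mod 37), and since 17⁻¹ ≡ 24 (mod 37), t ≡ 24. Hence m ≡ 1080 + 1127·24 = 28128 (mod 41699).

28128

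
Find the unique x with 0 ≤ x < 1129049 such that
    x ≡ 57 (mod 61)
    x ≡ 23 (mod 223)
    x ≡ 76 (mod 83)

From x ≡ 57 (mod 61) write x = 57 + 61t. Substituting into x ≡ 23 (mod 223) gives 61t ≡ 189 (mod 223), and since 61⁻¹ ≡ 117 (mod 223), t ≡ 36. Hence x ≡ 57 + 61·36 = 2253 (mod 13603).
From x ≡ 2253 (mod 13603) write x = 2253 + 13603t. Substituting into x ≡ 76 (mod 83) gives 13603t ≡ 64 (mod 83), and since 74⁻¹ ≡ 46 (mod 83), t ≡ 39. Hence x ≡ 2253 + 13603·39 = 532770 (mod 1129049).

532770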